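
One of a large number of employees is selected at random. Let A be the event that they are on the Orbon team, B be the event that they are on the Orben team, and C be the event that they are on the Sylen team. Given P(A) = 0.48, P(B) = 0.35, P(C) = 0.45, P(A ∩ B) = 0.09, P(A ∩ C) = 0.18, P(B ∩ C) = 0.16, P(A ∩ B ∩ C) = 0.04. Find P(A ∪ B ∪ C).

P(A ∪ B ∪ C) = 0.48 + 0.35 + 0.45 − 0.09 − 0.18 − 0.16 + 0.04 = 0.89

0.89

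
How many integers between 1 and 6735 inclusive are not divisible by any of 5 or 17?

5071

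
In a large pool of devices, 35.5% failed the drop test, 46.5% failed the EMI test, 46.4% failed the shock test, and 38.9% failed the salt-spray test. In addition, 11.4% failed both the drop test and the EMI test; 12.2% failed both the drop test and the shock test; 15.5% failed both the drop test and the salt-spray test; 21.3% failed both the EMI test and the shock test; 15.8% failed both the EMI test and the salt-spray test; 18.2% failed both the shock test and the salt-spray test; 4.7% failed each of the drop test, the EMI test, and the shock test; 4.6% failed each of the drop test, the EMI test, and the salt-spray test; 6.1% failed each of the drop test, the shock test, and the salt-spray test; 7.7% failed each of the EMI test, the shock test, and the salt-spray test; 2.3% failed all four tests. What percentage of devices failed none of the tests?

6.3%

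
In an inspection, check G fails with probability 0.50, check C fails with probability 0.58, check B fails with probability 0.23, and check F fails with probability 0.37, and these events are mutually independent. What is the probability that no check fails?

P(none) = (1 − 0.50) × (1 − 0.58) × (1 − 0.23) × (1 − 0.37) = 0.50 × 0.42 × 0.77 × 0.63 = 0.101871

0.101871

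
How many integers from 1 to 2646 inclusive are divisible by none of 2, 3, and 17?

1323 + 882 + 155 − 441 − 77 − 51 + 25 = 1816
2646 − 1816 = 830

830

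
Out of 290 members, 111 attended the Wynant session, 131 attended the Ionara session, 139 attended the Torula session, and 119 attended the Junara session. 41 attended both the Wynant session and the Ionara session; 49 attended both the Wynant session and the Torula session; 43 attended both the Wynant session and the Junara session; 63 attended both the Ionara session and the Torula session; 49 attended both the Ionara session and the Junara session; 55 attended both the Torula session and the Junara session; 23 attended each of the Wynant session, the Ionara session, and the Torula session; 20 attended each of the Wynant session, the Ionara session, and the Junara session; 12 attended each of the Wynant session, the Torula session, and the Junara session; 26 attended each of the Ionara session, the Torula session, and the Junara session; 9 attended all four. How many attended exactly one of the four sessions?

By inclusion–exclusion (exactly-one form):
N(exactly one) = 111 + 131 + 139 + 119 − 2·41 − 2·49 − 2·43 − 2·63 − 2·49 − 2·55 + 3·23 + 3·20 + 3·12 + 3·26 − 4·9 = 107

107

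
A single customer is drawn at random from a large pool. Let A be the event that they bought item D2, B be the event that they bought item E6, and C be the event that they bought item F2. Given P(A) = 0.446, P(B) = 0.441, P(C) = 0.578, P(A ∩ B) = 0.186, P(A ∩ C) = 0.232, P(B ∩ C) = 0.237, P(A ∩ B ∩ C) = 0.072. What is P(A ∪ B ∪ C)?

0.882

P(A ∪ B ∪ C) = 0.446 + 0.441 + 0.578 − 0.186 − 0.232 − 0.237 + 0.072 = 0.882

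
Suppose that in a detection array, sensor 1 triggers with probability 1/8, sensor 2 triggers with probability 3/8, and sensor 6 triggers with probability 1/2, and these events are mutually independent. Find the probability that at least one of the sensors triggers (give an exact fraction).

93/128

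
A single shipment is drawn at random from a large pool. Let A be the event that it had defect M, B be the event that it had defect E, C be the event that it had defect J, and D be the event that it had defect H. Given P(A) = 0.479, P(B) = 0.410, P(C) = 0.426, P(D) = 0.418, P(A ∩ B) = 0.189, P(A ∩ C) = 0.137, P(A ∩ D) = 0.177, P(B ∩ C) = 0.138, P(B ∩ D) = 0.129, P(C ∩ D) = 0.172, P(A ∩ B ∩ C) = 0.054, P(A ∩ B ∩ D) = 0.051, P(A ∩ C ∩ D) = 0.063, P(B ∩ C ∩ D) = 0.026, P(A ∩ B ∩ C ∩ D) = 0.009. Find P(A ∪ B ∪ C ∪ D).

0.976

By inclusion–exclusion:
P(A ∪ B ∪ C ∪ D) = 0.479 + 0.410 + 0.426 + 0.418 − 0.189 − 0.137 − 0.177 − 0.138 − 0.129 − 0.172 + 0.054 + 0.051 + 0.063 + 0.026 − 0.009 = 0.976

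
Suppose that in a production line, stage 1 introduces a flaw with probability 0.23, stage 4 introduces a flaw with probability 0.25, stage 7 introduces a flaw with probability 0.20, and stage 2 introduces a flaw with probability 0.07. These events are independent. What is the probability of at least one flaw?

0.57034

Independence gives P(none) = ∏(1 − pᵢ).
P(none) = (1 − 0.23) × (1 − 0.25) × (1 − 0.20) × (1 − 0.07) = 0.77 × 0.75 × 0.80 × 0.93 = 0.42966
P(at least one) = 1 − 0.42966 = 0.57034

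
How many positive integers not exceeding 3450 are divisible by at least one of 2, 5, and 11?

By inclusion-exclusion,
1725 + 690 + 313 − 345 − 156 − 62 + 31 = 2196

2196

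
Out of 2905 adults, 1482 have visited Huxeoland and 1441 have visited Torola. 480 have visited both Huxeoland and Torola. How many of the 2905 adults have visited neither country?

462

Apply inclusion-exclusion:
|union| = 1482 + 1441 − 480 = 2443
None: 2905 − 2443 = 462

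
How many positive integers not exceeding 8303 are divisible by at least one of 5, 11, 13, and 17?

1660 + 754 + 638 + 488 − 150 − 127 − 97 − 58 − 44 − 37 + 11 + 8 + 7 + 3 − 0 = 3056

3056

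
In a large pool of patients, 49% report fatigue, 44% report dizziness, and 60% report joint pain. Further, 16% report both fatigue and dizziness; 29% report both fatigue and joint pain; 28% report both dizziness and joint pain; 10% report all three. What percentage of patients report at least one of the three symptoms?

90%

Using inclusion–exclusion:
P(≥1) = 49 + 44 + 60 − 16 − 29 − 28 + 10 = 90%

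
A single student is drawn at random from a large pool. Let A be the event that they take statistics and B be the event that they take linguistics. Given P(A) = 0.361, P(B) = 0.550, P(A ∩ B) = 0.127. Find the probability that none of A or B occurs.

0.216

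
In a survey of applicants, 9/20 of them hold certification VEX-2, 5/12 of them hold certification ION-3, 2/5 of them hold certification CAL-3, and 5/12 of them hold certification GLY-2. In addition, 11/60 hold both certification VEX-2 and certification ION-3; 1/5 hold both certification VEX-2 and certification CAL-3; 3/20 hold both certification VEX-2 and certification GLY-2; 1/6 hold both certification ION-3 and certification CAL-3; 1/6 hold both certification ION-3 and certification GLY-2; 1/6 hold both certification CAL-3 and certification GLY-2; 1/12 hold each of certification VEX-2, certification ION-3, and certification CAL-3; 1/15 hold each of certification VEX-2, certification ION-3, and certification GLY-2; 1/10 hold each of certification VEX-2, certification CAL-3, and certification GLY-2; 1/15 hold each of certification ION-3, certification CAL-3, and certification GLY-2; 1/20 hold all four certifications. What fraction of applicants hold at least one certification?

By inclusion-exclusion,
P(union) = 9/20 + 5/12 + 2/5 + 5/12 − 11/60 − 1/5 − 3/20 − 1/6 − 1/6 − 1/6 + 1/12 + 1/15 + 1/10 + 1/15 − 1/20 = 11/12

11/12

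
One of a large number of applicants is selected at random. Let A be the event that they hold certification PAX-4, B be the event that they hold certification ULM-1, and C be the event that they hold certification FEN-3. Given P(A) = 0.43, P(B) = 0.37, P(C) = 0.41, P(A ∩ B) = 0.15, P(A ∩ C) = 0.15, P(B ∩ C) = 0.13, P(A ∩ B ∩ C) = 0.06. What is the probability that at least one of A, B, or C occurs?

P(A ∪ B ∪ C) = 0.43 + 0.37 + 0.41 − 0.15 − 0.15 − 0.13 + 0.06 = 0.84

0.84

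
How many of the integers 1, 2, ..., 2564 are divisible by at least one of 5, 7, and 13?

Using inclusion–exclusion:
⌊2564/5⌋ + ⌊2564/7⌋ + ⌊2564/13⌋ − ⌊2564/35⌋ − ⌊2564/65⌋ − ⌊2564/91⌋ + ⌊2564/455⌋ = 512 + 366 + 197 − 73 − 39 − 28 + 5 = 940

940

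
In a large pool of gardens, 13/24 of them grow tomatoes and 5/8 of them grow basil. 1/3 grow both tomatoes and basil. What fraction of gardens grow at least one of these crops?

P(≥1) = 13/24 + 5/8 − 1/3 = 5/6

5/6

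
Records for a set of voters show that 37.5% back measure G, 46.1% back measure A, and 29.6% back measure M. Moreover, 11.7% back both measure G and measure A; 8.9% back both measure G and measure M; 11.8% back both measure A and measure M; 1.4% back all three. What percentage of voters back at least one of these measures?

Inclusion–exclusion gives
P(at least one) = 37.5 + 46.1 + 29.6 − 11.7 − 8.9 − 11.8 + 1.4 = 82.2%

82.2%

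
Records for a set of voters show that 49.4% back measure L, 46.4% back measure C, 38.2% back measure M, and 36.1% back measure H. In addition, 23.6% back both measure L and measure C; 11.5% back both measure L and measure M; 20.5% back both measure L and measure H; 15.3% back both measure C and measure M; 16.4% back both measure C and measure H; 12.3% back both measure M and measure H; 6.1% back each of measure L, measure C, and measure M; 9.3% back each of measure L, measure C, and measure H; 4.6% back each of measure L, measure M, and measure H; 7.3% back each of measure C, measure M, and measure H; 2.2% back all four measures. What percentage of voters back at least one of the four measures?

By inclusion-exclusion,
P(union) = 49.4 + 46.4 + 38.2 + 36.1 − 23.6 − 11.5 − 20.5 − 15.3 − 16.4 − 12.3 + 6.1 + 9.3 + 4.6 + 7.3 − 2.2 = 95.6%

95.6%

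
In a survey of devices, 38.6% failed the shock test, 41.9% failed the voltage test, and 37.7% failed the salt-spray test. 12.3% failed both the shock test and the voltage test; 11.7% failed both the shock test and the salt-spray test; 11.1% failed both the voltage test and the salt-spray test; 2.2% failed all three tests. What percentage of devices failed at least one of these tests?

P(at least one) = 38.6 + 41.9 + 37.7 − 12.3 − 11.7 − 11.1 + 2.2 = 85.3%

85.3%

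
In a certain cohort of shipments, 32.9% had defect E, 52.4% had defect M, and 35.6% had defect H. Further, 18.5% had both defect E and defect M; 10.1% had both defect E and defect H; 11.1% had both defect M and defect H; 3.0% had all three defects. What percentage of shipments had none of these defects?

15.8%

By inclusion-exclusion,
P(at least one) = 32.9 + 52.4 + 35.6 − 18.5 − 10.1 − 11.1 + 3.0 = 84.2%
P(none) = 100% − 84.2% = 15.8%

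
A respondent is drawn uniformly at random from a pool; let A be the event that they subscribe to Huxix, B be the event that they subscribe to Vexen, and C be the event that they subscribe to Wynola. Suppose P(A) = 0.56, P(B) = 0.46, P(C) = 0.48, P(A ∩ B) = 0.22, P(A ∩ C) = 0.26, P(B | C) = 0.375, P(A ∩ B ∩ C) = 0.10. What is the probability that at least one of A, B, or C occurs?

P(B ∩ C) = P(C)·P(B|C) = 0.48 × 0.375 = 0.18
Using inclusion–exclusion:
P(A ∪ B ∪ C) = 0.56 + 0.46 + 0.48 − 0.22 − 0.26 − 0.18 + 0.10 = 0.94

0.94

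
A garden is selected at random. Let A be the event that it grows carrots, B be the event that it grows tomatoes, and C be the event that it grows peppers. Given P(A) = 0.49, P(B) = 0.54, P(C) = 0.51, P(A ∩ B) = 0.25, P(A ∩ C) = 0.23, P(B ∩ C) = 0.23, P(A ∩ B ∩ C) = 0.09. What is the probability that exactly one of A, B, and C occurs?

0.39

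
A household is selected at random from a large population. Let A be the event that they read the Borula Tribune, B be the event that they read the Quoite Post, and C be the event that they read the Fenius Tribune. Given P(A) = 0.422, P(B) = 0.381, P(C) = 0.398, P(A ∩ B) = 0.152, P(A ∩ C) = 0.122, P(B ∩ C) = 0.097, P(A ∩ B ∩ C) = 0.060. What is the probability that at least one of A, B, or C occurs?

By inclusion–exclusion:
P(A ∪ B ∪ C) = 0.422 + 0.381 + 0.398 − 0.152 − 0.122 − 0.097 + 0.060 = 0.890

0.890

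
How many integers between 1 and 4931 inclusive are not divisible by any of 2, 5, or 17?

1857

By inclusion–exclusion:
2465 + 986 + 290 − 493 − 145 − 58 + 29 = 3074
4931 − 3074 = 1857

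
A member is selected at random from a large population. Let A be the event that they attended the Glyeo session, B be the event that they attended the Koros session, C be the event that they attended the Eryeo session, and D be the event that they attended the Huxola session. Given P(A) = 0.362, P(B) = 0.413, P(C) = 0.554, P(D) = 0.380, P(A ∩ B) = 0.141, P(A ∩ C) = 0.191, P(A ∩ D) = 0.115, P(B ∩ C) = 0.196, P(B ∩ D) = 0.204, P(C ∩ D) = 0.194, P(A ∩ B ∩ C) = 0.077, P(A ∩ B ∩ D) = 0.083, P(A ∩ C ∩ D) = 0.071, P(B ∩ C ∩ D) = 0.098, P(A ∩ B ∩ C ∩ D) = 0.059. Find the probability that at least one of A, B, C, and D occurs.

By inclusion–exclusion:
P(A ∪ B ∪ C ∪ D) = 0.362 + 0.413 + 0.554 + 0.380 − 0.141 − 0.191 − 0.115 − 0.196 − 0.204 − 0.194 + 0.077 + 0.083 + 0.071 + 0.098 − 0.059 = 0.938

0.938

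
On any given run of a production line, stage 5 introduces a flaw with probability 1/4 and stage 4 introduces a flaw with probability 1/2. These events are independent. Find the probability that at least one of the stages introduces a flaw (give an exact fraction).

5/8

Independence gives P(none) = ∏(1 − pᵢ).
P(none) = (1 − 1/4) × (1 − 1/2) = 3/4 × 1/2 = 3/8
P(at least one) = 1 − 3/8 = 5/8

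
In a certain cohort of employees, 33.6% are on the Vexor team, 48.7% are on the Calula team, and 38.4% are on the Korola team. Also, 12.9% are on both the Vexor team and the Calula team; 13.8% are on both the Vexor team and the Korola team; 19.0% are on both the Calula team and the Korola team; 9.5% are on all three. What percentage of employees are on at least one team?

Using inclusion–exclusion:
P(≥1) = 33.6 + 48.7 + 38.4 − 12.9 − 13.8 − 19.0 + 9.5 = 84.5%

84.5%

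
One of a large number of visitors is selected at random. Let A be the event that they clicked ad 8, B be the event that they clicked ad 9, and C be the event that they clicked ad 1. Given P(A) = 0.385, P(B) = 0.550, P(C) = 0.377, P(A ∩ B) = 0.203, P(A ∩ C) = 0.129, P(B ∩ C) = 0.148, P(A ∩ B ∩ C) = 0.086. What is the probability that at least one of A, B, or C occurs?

0.918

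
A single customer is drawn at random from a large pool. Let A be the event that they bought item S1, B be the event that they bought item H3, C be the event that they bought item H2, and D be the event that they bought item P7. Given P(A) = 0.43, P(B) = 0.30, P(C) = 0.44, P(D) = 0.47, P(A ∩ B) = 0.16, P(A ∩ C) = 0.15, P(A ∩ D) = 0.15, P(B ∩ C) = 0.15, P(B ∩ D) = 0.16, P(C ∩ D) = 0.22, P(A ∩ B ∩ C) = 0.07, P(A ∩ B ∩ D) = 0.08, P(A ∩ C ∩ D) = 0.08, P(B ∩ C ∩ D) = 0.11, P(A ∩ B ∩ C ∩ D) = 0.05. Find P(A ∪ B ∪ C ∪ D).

0.94

By inclusion-exclusion,
P(A ∪ B ∪ C ∪ D) = 0.43 + 0.30 + 0.44 + 0.47 − 0.16 − 0.15 − 0.15 − 0.15 − 0.16 − 0.22 + 0.07 + 0.08 + 0.08 + 0.11 − 0.05 = 0.94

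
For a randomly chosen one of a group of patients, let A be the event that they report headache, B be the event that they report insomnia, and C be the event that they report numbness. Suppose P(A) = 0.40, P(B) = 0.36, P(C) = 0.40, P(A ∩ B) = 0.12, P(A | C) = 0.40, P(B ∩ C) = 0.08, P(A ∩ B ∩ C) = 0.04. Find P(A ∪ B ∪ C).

0.84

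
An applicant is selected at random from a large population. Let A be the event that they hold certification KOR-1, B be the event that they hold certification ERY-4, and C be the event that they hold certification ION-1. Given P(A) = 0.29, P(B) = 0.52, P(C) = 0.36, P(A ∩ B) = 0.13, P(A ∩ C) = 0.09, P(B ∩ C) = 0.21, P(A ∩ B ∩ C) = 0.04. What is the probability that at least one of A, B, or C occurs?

0.78

P(A ∪ B ∪ C) = 0.29 + 0.52 + 0.36 − 0.13 − 0.09 − 0.21 + 0.04 = 0.78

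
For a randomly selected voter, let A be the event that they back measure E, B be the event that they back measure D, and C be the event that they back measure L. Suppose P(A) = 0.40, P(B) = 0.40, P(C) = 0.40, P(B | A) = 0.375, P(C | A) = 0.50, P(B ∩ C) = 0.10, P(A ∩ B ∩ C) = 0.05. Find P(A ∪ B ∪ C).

P(A ∩ B) = P(A)·P(B|A) = 0.40 × 0.375 = 0.15
P(A ∩ C) = P(A)·P(C|A) = 0.40 × 0.50 = 0.20
P(A ∪ B ∪ C) = 0.40 + 0.40 + 0.40 − 0.15 − 0.20 − 0.10 + 0.05 = 0.80

0.80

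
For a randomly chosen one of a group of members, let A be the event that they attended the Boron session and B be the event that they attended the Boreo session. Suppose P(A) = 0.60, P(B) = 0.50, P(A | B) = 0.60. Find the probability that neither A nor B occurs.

0.20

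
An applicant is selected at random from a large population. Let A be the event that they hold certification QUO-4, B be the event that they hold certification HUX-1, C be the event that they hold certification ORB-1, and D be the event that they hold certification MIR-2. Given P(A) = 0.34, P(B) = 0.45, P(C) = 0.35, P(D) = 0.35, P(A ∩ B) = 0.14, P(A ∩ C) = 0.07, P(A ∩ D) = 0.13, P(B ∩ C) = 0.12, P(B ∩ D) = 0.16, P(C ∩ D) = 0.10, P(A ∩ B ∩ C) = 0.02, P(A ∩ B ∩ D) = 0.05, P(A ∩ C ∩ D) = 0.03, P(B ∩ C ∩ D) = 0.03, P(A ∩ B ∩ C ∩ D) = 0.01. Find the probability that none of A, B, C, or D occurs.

P(A ∪ B ∪ C ∪ D) = 0.34 + 0.45 + 0.35 + 0.35 − 0.14 − 0.07 − 0.13 − 0.12 − 0.16 − 0.10 + 0.02 + 0.05 + 0.03 + 0.03 − 0.01 = 0.89
P(none) = 1 − 0.89 = 0.11

0.11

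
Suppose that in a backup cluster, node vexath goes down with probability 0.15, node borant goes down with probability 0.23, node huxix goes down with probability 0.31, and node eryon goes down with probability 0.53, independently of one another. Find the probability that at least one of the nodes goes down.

P(none) = (1 − 0.15) × (1 − 0.23) × (1 − 0.31) × (1 − 0.53) = 0.85 × 0.77 × 0.69 × 0.47 = 0.21225435
P(at least one) = 1 − 0.21225435 = 0.78774565

0.78774565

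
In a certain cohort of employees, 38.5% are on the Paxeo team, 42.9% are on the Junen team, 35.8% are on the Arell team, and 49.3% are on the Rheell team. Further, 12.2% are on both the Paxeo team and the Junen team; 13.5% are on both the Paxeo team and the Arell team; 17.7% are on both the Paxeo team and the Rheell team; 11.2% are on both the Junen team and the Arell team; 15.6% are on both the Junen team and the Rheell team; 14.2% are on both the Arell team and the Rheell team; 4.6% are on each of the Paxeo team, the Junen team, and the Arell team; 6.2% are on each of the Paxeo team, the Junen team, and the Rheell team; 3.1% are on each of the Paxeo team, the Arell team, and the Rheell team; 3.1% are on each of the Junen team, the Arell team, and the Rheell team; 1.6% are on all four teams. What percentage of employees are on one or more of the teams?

Apply inclusion-exclusion:
P(union) = 38.5 + 42.9 + 35.8 + 49.3 − 12.2 − 13.5 − 17.7 − 11.2 − 15.6 − 14.2 + 4.6 + 6.2 + 3.1 + 3.1 − 1.6 = 97.5%

97.5%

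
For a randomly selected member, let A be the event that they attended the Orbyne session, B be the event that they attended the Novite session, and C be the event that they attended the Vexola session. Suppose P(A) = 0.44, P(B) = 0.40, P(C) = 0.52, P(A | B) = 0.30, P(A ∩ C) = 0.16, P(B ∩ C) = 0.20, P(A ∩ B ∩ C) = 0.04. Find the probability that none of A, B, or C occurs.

P(A ∩ B) = P(B)·P(A|B) = 0.40 × 0.30 = 0.12
Inclusion–exclusion gives
P(A ∪ B ∪ C) = 0.44 + 0.40 + 0.52 − 0.12 − 0.16 − 0.20 + 0.04 = 0.92
P(none) = 1 − 0.92 = 0.08

0.08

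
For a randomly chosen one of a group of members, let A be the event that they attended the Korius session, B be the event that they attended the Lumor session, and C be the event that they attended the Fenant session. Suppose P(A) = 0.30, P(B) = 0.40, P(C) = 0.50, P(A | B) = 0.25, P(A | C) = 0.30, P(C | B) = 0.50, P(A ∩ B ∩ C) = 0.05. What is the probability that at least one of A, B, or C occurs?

P(A ∩ B) = P(B)·P(A|B) = 0.40 × 0.25 = 0.10
P(A ∩ C) = P(C)·P(A|C) = 0.50 × 0.30 = 0.15
P(B ∩ C) = P(B)·P(C|B) = 0.40 × 0.50 = 0.20
Inclusion–exclusion gives
P(A ∪ B ∪ C) = 0.30 + 0.40 + 0.50 − 0.10 − 0.15 − 0.20 + 0.05 = 0.80

0.80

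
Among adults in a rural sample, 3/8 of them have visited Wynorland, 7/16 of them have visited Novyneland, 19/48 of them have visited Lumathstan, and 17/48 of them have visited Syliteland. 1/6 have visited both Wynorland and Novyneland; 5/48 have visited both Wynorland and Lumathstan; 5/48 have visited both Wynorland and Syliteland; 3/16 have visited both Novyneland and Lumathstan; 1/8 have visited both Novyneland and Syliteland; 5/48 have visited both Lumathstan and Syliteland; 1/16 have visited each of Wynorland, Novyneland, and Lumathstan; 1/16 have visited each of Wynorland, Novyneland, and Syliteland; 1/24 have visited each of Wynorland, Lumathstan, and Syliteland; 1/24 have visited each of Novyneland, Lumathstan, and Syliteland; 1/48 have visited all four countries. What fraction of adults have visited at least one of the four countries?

P(at least one) = 3/8 + 7/16 + 19/48 + 17/48 − 1/6 − 5/48 − 5/48 − 3/16 − 1/8 − 5/48 + 1/16 + 1/16 + 1/24 + 1/24 − 1/48 = 23/24

23/24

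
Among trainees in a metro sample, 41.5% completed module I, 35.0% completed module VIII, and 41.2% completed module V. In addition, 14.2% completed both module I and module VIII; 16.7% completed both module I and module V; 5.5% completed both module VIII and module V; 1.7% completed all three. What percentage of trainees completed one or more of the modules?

83.0%

Inclusion–exclusion gives
P(≥1) = 41.5 + 35.0 + 41.2 − 14.2 − 16.7 − 5.5 + 1.7 = 83.0%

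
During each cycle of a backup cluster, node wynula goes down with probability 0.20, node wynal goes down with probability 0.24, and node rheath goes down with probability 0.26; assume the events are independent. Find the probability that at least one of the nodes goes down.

0.55008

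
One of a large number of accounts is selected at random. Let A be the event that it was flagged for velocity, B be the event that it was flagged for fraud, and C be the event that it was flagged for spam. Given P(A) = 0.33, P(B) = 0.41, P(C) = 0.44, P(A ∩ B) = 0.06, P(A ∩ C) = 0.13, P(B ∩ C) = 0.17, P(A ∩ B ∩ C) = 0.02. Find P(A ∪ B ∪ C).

P(A ∪ B ∪ C) = 0.33 + 0.41 + 0.44 − 0.06 − 0.13 − 0.17 + 0.02 = 0.84

0.84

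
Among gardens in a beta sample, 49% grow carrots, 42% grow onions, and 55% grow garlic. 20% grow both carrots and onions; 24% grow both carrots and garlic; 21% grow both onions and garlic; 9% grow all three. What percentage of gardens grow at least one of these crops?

90%

P(union) = 49 + 42 + 55 − 20 − 24 − 21 + 9 = 90%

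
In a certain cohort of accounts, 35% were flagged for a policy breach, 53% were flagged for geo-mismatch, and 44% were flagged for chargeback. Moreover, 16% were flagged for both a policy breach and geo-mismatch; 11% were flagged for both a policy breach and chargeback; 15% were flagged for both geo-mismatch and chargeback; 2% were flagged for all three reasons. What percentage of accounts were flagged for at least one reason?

92%

P(at least one) = 35 + 53 + 44 − 16 − 11 − 15 + 2 = 92%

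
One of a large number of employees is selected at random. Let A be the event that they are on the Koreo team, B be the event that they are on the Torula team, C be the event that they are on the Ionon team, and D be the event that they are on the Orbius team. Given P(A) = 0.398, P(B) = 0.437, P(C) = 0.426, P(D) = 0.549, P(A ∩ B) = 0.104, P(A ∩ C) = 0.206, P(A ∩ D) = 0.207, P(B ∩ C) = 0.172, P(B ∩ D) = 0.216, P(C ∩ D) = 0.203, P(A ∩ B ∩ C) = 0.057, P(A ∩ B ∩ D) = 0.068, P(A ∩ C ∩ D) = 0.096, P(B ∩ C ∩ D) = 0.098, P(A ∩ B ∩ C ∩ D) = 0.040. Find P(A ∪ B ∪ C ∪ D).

By inclusion–exclusion:
P(A ∪ B ∪ C ∪ D) = 0.398 + 0.437 + 0.426 + 0.549 − 0.104 − 0.206 − 0.207 − 0.172 − 0.216 − 0.203 + 0.057 + 0.068 + 0.096 + 0.098 − 0.040 = 0.981

0.981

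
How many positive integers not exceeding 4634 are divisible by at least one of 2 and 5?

2780

Using inclusion–exclusion:
2317 + 926 − 463 = 2780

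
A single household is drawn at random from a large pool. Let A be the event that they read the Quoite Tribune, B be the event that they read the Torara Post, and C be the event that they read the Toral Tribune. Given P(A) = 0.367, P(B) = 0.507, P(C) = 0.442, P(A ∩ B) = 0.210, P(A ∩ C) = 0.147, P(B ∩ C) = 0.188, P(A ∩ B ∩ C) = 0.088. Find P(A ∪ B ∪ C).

0.859

P(A ∪ B ∪ C) = 0.367 + 0.507 + 0.442 − 0.210 − 0.147 − 0.188 + 0.088 = 0.859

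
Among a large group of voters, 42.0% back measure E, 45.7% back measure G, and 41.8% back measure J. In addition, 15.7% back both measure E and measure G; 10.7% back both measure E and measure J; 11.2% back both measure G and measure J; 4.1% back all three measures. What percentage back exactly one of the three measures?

P(exactly one) = 42.0 + 45.7 + 41.8 − 2·15.7 − 2·10.7 − 2·11.2 + 3·4.1 = 66.6%

66.6%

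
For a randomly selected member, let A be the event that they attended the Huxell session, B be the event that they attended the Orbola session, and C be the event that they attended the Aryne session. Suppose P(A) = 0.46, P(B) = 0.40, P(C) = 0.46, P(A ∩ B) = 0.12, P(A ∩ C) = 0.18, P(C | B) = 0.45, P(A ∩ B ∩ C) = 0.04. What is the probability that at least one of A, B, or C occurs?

0.88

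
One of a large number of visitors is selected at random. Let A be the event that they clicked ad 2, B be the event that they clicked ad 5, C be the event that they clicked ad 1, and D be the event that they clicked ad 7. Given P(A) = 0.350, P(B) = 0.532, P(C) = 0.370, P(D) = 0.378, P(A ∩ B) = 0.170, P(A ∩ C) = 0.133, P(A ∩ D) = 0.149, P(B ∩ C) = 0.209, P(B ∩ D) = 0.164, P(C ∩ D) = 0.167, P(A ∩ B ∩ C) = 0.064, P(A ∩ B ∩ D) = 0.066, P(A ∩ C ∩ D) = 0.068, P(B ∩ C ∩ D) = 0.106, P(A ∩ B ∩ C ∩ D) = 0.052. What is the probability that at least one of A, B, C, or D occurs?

0.890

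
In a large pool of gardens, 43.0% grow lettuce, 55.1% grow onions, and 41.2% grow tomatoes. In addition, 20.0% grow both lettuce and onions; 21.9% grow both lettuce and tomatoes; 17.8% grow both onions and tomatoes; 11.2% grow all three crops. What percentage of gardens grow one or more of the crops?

P(union) = 43.0 + 55.1 + 41.2 − 20.0 − 21.9 − 17.8 + 11.2 = 90.8%

90.8%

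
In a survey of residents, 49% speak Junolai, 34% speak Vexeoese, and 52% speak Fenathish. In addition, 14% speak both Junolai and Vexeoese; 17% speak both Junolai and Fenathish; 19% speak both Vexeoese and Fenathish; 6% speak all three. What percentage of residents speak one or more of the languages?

Apply inclusion-exclusion:
P(≥1) = 49 + 34 + 52 − 14 − 17 − 19 + 6 = 91%

91%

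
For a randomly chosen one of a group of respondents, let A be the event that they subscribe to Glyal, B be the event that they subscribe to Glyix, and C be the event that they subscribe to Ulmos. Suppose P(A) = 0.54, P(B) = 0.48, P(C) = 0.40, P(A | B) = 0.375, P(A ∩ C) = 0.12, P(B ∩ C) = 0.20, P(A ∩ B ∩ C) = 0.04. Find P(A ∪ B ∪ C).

P(A ∩ B) = P(B)·P(A|B) = 0.48 × 0.375 = 0.18
Inclusion–exclusion gives
P(A ∪ B ∪ C) = 0.54 + 0.48 + 0.40 − 0.18 − 0.12 − 0.20 + 0.04 = 0.96

0.96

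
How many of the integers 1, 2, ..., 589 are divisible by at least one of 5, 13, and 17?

179

By inclusion–exclusion:
⌊589/5⌋ + ⌊589/13⌋ + ⌊589/17⌋ − ⌊589/65⌋ − ⌊589/85⌋ − ⌊589/221⌋ + ⌊589/1105⌋ = 117 + 45 + 34 − 9 − 6 − 2 + 0 = 179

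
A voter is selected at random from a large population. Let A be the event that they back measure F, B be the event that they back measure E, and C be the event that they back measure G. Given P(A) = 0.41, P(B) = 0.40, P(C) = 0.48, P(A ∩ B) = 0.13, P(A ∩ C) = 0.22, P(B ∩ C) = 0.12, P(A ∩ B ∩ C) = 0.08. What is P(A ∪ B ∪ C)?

0.90

P(A ∪ B ∪ C) = 0.41 + 0.40 + 0.48 − 0.13 − 0.22 − 0.12 + 0.08 = 0.90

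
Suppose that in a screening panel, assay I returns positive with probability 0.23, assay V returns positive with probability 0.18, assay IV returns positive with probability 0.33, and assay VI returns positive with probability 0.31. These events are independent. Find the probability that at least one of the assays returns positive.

P(none) = (1 − 0.23) × (1 − 0.18) × (1 − 0.33) × (1 − 0.31) = 0.77 × 0.82 × 0.67 × 0.69 = 0.29189622
P(at least one) = 1 − 0.29189622 = 0.70810378

0.70810378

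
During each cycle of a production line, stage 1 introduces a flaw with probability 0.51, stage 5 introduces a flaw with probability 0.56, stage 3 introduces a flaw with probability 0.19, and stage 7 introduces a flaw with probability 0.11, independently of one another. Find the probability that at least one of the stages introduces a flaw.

0.84457396

P(none) = (1 − 0.51) × (1 − 0.56) × (1 − 0.19) × (1 − 0.11) = 0.49 × 0.44 × 0.81 × 0.89 = 0.15542604
P(at least one) = 1 − 0.15542604 = 0.84457396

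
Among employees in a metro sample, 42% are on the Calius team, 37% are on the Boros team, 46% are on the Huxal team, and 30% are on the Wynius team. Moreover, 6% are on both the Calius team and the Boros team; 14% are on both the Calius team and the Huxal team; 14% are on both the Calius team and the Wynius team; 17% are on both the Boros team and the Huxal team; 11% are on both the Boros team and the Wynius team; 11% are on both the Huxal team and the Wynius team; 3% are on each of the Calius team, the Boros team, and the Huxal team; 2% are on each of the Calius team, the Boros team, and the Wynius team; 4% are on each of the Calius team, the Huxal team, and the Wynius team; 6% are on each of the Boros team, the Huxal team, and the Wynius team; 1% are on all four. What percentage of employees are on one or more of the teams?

96%

By inclusion–exclusion:
P(≥1) = 42 + 37 + 46 + 30 − 6 − 14 − 14 − 17 − 11 − 11 + 3 + 2 + 4 + 6 − 1 = 96%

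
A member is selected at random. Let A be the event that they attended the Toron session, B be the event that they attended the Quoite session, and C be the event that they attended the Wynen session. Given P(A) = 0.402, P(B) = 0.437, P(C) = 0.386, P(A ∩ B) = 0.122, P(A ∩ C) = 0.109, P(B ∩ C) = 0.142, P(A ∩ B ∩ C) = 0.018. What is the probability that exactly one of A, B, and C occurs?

By inclusion–exclusion (exactly-one form):
P(exactly one) = 0.402 + 0.437 + 0.386 − 2·0.122 − 2·0.109 − 2·0.142 + 3·0.018 = 0.533

0.533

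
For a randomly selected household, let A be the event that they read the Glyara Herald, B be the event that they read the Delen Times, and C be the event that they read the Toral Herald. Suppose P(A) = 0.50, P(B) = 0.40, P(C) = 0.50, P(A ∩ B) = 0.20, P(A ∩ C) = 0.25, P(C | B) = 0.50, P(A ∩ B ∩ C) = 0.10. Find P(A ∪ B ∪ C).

P(B ∩ C) = P(B)·P(C|B) = 0.40 × 0.50 = 0.20
P(A ∪ B ∪ C) = 0.50 + 0.40 + 0.50 − 0.20 − 0.25 − 0.20 + 0.10 = 0.85

0.85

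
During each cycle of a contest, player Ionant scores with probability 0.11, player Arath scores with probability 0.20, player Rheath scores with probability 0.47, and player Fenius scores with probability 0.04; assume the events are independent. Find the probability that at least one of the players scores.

P(none) = (1 − 0.11) × (1 − 0.20) × (1 − 0.47) × (1 − 0.04) = 0.89 × 0.80 × 0.53 × 0.96 = 0.3622656
P(at least one) = 1 − 0.3622656 = 0.6377344

0.6377344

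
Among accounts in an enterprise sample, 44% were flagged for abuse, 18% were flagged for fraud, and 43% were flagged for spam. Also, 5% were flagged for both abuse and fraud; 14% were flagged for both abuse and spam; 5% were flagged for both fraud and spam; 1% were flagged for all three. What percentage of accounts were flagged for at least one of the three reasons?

Inclusion–exclusion gives
P(at least one) = 44 + 18 + 43 − 5 − 14 − 5 + 1 = 82%

82%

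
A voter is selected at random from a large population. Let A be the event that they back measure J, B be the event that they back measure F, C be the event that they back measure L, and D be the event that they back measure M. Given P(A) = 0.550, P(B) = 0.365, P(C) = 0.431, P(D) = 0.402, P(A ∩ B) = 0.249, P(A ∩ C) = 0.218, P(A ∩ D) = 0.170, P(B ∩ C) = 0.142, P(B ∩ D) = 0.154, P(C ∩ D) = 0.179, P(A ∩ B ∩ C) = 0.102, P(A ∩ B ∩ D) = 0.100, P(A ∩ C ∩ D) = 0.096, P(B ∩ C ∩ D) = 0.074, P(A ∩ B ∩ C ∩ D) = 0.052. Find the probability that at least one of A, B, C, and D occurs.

P(A ∪ B ∪ C ∪ D) = 0.550 + 0.365 + 0.431 + 0.402 − 0.249 − 0.218 − 0.170 − 0.142 − 0.154 − 0.179 + 0.102 + 0.100 + 0.096 + 0.074 − 0.052 = 0.956

0.956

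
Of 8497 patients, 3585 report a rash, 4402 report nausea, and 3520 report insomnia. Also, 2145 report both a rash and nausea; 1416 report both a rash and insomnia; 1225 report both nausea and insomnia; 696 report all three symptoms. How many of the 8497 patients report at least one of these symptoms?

|union| = 3585 + 4402 + 3520 − 2145 − 1416 − 1225 + 696 = 7417

7417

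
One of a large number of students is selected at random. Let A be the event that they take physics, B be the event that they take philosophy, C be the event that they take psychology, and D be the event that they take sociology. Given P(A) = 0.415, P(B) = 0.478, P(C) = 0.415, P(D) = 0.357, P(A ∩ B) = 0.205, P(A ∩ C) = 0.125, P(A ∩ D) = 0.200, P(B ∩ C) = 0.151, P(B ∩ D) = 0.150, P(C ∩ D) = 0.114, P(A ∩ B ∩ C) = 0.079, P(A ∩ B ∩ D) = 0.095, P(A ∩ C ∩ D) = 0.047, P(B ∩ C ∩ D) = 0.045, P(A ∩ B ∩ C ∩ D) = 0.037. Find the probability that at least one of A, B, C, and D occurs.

Using inclusion–exclusion:
P(A ∪ B ∪ C ∪ D) = 0.415 + 0.478 + 0.415 + 0.357 − 0.205 − 0.125 − 0.200 − 0.151 − 0.150 − 0.114 + 0.079 + 0.095 + 0.047 + 0.045 − 0.037 = 0.949

0.949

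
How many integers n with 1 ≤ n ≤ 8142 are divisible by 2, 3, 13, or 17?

5784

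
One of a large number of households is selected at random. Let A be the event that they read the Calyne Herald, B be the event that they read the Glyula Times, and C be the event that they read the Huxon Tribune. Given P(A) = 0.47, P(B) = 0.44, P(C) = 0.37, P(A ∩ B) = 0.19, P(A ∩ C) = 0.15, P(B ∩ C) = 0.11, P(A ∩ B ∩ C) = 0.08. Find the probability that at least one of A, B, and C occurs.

P(A ∪ B ∪ C) = 0.47 + 0.44 + 0.37 − 0.19 − 0.15 − 0.11 + 0.08 = 0.91

0.91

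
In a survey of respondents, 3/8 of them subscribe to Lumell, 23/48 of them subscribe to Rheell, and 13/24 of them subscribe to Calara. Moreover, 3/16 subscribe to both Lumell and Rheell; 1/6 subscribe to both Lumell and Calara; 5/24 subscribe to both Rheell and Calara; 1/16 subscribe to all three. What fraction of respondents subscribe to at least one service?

P(union) = 3/8 + 23/48 + 13/24 − 3/16 − 1/6 − 5/24 + 1/16 = 43/48

43/48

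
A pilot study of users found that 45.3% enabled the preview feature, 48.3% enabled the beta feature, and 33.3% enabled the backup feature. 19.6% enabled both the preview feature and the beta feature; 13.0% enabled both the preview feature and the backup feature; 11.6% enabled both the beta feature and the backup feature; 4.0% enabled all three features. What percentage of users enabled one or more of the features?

By inclusion–exclusion:
P(union) = 45.3 + 48.3 + 33.3 − 19.6 − 13.0 − 11.6 + 4.0 = 86.7%

86.7%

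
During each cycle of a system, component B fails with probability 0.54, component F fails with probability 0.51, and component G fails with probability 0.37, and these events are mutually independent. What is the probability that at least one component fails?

0.857998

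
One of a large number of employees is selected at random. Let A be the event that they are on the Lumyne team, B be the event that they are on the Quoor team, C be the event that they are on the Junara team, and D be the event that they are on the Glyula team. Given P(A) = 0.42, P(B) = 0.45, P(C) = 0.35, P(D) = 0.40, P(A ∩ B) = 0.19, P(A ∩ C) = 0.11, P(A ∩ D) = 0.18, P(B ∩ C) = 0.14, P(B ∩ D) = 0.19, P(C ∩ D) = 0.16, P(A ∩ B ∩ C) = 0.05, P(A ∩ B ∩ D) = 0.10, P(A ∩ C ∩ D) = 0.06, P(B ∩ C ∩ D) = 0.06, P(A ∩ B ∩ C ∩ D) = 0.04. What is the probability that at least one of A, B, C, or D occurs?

Inclusion–exclusion gives
P(A ∪ B ∪ C ∪ D) = 0.42 + 0.45 + 0.35 + 0.40 − 0.19 − 0.11 − 0.18 − 0.14 − 0.19 − 0.16 + 0.05 + 0.10 + 0.06 + 0.06 − 0.04 = 0.88

0.88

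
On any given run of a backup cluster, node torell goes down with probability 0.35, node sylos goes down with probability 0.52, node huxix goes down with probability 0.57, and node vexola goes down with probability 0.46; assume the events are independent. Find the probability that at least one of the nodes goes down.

Since the events are independent, P(none) is the product of the individual non-occurrence probabilities.
P(none) = (1 − 0.35) × (1 − 0.52) × (1 − 0.57) × (1 − 0.46) = 0.65 × 0.48 × 0.43 × 0.54 = 0.0724464
P(at least one) = 1 − 0.0724464 = 0.9275536

0.9275536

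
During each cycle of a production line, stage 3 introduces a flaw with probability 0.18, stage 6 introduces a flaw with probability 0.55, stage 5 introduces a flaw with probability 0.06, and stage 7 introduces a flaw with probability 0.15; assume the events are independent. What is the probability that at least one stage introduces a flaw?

0.705169

P(none) = (1 − 0.18) × (1 − 0.55) × (1 − 0.06) × (1 − 0.15) = 0.82 × 0.45 × 0.94 × 0.85 = 0.294831
P(at least one) = 1 − 0.294831 = 0.705169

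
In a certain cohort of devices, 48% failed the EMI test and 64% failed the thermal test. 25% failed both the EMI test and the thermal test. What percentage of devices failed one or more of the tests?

By inclusion–exclusion:
P(at least one) = 48 + 64 − 25 = 87%

87%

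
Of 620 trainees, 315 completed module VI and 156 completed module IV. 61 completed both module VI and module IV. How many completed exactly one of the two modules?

349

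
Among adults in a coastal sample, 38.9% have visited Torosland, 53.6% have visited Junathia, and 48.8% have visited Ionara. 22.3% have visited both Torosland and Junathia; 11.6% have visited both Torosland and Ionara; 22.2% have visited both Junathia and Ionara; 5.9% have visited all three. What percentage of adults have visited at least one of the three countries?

91.1%

P(≥1) = 38.9 + 53.6 + 48.8 − 22.3 − 11.6 − 22.2 + 5.9 = 91.1%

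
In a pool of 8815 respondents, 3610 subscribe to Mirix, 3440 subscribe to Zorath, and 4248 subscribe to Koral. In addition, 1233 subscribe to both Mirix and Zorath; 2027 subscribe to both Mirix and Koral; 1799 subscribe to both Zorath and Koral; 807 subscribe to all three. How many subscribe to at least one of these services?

7046

Inclusion–exclusion gives
|union| = 3610 + 3440 + 4248 − 1233 − 2027 − 1799 + 807 = 7046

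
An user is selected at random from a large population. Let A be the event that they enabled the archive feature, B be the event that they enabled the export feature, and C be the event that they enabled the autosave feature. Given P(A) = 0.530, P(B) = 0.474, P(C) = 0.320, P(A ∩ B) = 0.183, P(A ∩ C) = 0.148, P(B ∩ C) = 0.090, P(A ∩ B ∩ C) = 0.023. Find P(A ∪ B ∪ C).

Using inclusion–exclusion:
P(A ∪ B ∪ C) = 0.530 + 0.474 + 0.320 − 0.183 − 0.148 − 0.090 + 0.023 = 0.926

0.926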